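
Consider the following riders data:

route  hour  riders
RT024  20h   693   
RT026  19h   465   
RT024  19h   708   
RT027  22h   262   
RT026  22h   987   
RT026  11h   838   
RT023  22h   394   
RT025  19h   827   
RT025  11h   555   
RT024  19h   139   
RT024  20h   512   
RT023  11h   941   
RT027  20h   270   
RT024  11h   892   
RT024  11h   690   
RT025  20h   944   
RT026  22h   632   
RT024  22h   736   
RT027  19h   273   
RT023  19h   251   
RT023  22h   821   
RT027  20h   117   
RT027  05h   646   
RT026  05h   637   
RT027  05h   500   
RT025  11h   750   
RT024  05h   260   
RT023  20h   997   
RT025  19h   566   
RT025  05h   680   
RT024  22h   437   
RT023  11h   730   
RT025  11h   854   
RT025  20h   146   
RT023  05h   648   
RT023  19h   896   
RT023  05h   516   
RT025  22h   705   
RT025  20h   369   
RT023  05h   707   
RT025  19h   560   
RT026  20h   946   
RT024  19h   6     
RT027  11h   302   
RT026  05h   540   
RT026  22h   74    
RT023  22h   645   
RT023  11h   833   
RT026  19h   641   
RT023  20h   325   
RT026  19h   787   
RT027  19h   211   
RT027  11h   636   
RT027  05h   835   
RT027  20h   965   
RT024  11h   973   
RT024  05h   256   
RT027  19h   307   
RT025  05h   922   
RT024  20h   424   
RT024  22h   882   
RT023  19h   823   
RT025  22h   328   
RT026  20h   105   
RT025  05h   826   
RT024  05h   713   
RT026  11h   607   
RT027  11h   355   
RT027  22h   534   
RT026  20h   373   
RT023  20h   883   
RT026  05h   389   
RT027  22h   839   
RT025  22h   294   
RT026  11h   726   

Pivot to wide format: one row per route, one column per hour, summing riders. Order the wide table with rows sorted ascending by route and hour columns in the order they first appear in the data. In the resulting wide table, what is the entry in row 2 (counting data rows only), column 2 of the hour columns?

853

With rows sorted ascending by route, row 2 is route=RT024. hour columns in first-appearance order: 20h, 19h, 22h, 11h, 05h; column 2 is 19h.
Long rows with route=RT024, hour=19h: 708 + 139 + 6 = 853.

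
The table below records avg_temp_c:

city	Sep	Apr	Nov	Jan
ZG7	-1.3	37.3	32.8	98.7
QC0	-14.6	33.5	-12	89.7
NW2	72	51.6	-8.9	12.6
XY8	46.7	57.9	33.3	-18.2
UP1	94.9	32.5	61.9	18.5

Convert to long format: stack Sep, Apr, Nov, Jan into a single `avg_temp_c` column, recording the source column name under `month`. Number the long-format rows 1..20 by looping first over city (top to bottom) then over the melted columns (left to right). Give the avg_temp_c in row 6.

20 rows total (5 × 4). Row 6: index ⌊(6-1)/4⌋ = 1 into city → QC0; (6-1) mod 4 = 1 into the melted columns → Apr.
So row 6 is (QC0, Apr, 33.5); avg_temp_c = 33.5.

33.5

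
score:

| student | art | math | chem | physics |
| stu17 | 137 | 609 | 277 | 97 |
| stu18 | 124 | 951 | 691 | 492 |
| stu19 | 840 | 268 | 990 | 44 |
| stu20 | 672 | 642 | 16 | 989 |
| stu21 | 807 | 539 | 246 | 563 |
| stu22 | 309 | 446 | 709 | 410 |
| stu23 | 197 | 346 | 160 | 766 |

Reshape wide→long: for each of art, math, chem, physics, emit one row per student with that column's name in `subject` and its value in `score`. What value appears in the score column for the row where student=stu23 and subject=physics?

Unpivoting turns each (student, wide-column) pair into one long row.
The wide cell at row stu23, column physics holds 766, so the long row (stu23, physics) has score=766.

766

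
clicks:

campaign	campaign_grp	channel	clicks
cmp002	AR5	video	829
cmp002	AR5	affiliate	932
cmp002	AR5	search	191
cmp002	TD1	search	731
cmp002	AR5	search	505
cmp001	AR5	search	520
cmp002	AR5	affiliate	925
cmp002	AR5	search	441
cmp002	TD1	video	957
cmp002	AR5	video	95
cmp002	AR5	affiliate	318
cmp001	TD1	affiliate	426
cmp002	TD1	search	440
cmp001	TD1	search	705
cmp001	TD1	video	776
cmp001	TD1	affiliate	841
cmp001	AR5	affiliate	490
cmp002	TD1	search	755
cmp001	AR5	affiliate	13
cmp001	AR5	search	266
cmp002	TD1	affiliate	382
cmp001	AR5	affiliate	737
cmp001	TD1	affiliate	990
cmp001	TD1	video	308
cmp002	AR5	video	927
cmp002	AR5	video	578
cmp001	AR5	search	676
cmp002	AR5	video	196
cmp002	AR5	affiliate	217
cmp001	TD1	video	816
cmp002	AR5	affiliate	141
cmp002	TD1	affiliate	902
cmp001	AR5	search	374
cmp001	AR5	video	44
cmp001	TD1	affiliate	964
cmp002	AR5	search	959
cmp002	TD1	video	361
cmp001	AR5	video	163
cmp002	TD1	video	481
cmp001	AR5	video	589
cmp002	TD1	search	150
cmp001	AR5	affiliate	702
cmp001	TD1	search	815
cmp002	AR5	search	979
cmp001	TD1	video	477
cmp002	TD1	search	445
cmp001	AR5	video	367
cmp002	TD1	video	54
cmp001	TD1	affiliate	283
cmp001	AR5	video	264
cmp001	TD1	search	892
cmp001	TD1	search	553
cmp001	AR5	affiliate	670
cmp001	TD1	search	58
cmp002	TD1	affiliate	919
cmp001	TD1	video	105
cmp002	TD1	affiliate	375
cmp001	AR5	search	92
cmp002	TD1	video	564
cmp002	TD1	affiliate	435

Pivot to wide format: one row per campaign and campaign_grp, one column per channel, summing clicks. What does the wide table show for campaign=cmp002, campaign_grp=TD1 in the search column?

Rows with campaign=cmp002, campaign_grp=TD1 and channel=search: clicks values are 731, 440, 755, 150, 445.
731 + 440 + 755 + 150 + 445 = 2521.

2521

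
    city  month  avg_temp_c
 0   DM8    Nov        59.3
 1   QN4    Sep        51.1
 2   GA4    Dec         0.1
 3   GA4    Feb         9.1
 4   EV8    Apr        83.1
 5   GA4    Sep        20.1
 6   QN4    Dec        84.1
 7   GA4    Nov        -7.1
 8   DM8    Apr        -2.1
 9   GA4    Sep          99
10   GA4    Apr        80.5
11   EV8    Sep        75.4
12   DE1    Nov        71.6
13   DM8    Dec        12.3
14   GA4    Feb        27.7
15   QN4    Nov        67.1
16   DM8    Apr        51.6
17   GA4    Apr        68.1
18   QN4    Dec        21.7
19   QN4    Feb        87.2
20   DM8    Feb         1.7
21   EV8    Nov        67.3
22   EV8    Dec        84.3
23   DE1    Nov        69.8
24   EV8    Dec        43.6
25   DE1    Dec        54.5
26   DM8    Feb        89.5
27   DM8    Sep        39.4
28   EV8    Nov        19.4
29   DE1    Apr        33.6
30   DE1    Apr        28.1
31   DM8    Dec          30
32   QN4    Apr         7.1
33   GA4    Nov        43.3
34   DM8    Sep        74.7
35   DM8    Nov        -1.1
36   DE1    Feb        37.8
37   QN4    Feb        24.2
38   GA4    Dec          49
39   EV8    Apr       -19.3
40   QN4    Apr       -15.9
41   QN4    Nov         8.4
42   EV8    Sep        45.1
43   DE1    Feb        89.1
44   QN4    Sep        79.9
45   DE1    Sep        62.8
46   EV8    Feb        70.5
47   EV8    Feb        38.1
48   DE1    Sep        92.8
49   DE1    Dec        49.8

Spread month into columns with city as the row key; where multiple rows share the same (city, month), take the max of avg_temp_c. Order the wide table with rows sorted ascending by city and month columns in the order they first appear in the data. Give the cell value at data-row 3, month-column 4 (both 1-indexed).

70.5

With rows sorted ascending by city, row 3 is city=EV8. month columns in first-appearance order: Nov, Sep, Dec, Feb, Apr; column 4 is Feb.
Long rows with city=EV8, month=Feb: max(70.5, 38.1) = 70.5.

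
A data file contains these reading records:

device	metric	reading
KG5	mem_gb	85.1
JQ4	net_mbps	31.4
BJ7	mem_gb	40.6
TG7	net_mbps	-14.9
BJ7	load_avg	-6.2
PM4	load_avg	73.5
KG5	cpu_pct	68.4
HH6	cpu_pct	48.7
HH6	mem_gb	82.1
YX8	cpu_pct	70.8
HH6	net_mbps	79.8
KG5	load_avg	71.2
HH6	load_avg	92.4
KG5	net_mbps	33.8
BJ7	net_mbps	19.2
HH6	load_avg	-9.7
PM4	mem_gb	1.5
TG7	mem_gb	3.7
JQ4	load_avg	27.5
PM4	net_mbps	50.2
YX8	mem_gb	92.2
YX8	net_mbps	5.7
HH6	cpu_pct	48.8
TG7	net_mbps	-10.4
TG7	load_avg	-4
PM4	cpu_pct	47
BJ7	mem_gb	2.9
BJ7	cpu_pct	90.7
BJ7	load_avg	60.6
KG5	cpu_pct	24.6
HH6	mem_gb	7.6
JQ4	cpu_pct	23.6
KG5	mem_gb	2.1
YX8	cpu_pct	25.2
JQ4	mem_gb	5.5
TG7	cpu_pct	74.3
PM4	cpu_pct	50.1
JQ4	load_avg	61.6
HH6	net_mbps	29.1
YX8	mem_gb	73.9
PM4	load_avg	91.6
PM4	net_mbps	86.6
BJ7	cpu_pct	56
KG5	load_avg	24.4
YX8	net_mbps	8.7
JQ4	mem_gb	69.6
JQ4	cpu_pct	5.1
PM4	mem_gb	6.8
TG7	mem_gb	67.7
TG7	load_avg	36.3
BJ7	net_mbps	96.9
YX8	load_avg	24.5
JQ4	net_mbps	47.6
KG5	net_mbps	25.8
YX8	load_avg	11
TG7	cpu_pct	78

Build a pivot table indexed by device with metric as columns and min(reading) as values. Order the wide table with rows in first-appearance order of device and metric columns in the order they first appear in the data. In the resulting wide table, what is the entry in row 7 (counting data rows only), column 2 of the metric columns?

With rows in first-appearance order of device, row 7 is device=YX8. metric columns in first-appearance order: mem_gb, net_mbps, load_avg, cpu_pct; column 2 is net_mbps.
Long rows with device=YX8, metric=net_mbps: min(5.7, 8.7) = 5.7.

5.7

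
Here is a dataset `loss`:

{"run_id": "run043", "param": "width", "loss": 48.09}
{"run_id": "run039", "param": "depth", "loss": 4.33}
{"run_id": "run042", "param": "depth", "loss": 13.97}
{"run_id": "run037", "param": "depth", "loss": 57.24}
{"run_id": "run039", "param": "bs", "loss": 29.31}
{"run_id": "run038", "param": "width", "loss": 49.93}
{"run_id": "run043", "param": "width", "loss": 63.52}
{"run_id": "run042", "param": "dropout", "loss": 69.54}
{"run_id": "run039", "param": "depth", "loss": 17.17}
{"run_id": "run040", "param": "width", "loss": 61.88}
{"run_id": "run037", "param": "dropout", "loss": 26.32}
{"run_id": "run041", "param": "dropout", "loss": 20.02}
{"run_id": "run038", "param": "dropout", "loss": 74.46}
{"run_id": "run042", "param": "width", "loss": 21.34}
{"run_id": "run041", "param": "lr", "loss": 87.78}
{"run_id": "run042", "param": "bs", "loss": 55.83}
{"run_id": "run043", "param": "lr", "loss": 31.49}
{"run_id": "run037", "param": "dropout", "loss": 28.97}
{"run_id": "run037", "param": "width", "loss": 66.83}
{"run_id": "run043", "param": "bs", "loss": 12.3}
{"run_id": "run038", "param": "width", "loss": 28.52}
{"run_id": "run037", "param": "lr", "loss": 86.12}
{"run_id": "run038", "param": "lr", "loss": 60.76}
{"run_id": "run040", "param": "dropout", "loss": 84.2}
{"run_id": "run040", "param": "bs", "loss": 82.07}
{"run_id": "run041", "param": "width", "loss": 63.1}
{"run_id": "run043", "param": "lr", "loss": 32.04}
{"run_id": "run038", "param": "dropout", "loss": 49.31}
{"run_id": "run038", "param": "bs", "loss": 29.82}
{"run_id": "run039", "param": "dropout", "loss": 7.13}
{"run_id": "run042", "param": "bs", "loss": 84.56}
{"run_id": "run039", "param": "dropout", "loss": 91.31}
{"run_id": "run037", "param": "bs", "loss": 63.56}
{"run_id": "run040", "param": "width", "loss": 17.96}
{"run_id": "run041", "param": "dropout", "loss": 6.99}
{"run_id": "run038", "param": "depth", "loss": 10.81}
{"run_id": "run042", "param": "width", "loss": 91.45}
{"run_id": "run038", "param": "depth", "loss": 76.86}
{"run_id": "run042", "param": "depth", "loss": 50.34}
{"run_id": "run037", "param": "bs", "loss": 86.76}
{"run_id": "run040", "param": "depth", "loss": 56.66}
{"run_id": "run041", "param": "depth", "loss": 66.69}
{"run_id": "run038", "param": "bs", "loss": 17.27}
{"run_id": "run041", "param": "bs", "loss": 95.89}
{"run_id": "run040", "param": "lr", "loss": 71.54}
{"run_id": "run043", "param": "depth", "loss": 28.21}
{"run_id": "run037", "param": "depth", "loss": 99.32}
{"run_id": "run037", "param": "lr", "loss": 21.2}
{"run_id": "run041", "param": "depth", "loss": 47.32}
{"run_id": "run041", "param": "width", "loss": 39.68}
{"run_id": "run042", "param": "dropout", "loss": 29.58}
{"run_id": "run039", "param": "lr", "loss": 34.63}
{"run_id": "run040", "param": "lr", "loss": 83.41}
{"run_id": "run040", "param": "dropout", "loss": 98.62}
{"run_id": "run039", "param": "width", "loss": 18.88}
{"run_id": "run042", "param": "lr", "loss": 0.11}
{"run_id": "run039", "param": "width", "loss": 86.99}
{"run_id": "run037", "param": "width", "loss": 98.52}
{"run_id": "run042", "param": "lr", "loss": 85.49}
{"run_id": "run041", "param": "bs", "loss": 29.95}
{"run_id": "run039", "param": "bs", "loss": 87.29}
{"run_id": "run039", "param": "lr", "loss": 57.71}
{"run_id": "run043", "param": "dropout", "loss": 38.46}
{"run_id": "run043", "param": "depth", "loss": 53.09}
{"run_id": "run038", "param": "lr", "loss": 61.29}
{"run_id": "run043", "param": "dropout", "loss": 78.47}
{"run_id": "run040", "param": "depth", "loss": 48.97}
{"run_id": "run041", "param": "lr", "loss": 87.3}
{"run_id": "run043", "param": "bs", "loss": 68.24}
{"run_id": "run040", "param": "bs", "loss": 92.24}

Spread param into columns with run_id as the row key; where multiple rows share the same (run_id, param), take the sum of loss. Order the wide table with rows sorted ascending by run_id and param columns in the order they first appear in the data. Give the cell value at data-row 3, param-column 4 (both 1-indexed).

With rows sorted ascending by run_id, row 3 is run_id=run039. param columns in first-appearance order: width, depth, bs, dropout, lr; column 4 is dropout.
Long rows with run_id=run039, param=dropout: 7.13 + 91.31 = 98.44.

98.44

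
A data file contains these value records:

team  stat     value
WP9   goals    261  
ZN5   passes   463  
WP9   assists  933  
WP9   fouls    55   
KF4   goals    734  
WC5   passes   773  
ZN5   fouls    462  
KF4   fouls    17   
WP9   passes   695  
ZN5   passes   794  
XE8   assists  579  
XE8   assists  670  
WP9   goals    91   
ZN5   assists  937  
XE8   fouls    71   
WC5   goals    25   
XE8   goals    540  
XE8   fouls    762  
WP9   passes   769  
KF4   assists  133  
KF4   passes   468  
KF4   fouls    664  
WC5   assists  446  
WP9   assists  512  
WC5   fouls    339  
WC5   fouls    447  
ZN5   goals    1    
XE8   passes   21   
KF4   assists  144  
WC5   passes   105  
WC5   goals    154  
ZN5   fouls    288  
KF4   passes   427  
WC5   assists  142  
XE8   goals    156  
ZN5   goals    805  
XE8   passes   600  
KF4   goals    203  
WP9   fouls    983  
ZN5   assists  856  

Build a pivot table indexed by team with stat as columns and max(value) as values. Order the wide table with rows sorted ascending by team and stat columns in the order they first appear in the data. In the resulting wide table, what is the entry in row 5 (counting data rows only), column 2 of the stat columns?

With rows sorted ascending by team, row 5 is team=ZN5. stat columns in first-appearance order: goals, passes, assists, fouls; column 2 is passes.
Long rows with team=ZN5, stat=passes: max(463, 794) = 794.

794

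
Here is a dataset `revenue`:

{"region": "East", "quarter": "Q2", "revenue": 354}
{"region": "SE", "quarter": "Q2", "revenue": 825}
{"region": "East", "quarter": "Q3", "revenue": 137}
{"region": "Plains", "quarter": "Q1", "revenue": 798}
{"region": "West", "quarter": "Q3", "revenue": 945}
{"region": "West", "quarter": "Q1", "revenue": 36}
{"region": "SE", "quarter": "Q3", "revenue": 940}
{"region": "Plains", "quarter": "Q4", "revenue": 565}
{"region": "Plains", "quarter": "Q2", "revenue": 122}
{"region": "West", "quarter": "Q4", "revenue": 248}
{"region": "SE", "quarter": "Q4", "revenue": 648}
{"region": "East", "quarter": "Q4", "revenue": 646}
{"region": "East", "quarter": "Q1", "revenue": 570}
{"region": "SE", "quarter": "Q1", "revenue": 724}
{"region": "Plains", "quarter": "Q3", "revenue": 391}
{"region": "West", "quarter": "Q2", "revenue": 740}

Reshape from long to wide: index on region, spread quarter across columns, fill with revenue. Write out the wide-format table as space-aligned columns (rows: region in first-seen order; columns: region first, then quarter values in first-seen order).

Columns: region plus the 4 distinct quarter values (Q2, Q3, Q1, Q4).
For example, row East column Q2 takes revenue=354 from the long row (East, Q2).

region  Q2   Q3   Q1   Q4 
East    354  137  570  646
SE      825  940  724  648
Plains  122  391  798  565
West    740  945  36   248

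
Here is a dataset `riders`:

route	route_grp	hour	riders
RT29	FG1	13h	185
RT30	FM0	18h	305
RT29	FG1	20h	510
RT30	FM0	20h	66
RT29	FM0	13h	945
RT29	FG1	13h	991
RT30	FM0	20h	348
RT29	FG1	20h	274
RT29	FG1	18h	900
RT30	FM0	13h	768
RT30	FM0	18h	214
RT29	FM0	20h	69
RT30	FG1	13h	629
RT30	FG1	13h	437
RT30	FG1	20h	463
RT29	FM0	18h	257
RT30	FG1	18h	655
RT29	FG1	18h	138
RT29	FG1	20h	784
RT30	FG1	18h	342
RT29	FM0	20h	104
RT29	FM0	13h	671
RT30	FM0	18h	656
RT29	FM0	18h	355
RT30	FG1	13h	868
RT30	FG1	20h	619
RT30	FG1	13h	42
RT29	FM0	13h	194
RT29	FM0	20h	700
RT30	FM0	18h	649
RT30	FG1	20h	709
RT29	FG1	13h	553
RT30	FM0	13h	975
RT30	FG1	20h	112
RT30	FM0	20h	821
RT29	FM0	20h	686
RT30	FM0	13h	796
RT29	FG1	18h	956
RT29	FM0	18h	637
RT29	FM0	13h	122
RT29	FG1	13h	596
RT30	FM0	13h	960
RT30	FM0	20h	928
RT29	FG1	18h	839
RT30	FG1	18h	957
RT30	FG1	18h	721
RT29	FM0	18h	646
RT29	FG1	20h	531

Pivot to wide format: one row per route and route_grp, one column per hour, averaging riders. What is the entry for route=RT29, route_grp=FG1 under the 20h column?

Rows with route=RT29, route_grp=FG1 and hour=20h: riders values are 510, 274, 784, 531.
(510 + 274 + 784 + 531) / 4 = 524.75.

524.75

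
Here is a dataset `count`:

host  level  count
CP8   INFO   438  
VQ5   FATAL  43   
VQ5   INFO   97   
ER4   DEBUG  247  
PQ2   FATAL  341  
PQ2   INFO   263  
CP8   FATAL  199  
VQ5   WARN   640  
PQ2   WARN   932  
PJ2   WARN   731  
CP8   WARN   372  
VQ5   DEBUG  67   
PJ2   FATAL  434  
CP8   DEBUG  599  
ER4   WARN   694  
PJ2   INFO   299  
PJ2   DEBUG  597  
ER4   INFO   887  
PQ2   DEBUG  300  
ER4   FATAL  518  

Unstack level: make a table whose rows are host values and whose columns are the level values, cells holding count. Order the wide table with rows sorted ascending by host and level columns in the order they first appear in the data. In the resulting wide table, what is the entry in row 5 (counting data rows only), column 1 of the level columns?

With rows sorted ascending by host, row 5 is host=VQ5. level columns in first-appearance order: INFO, FATAL, DEBUG, WARN; column 1 is INFO.
Long rows with host=VQ5, level=INFO: count = 97.

97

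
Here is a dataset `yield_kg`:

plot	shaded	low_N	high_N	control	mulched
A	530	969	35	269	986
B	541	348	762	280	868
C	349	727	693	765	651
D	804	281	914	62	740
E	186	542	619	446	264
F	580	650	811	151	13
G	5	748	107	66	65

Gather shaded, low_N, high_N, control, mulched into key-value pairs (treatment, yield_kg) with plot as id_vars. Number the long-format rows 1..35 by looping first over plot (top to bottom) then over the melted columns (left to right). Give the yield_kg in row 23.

619

35 rows total (7 × 5). Row 23: index ⌊(23-1)/5⌋ = 4 into plot → E; (23-1) mod 5 = 2 into the melted columns → high_N.
So row 23 is (E, high_N, 619); yield_kg = 619.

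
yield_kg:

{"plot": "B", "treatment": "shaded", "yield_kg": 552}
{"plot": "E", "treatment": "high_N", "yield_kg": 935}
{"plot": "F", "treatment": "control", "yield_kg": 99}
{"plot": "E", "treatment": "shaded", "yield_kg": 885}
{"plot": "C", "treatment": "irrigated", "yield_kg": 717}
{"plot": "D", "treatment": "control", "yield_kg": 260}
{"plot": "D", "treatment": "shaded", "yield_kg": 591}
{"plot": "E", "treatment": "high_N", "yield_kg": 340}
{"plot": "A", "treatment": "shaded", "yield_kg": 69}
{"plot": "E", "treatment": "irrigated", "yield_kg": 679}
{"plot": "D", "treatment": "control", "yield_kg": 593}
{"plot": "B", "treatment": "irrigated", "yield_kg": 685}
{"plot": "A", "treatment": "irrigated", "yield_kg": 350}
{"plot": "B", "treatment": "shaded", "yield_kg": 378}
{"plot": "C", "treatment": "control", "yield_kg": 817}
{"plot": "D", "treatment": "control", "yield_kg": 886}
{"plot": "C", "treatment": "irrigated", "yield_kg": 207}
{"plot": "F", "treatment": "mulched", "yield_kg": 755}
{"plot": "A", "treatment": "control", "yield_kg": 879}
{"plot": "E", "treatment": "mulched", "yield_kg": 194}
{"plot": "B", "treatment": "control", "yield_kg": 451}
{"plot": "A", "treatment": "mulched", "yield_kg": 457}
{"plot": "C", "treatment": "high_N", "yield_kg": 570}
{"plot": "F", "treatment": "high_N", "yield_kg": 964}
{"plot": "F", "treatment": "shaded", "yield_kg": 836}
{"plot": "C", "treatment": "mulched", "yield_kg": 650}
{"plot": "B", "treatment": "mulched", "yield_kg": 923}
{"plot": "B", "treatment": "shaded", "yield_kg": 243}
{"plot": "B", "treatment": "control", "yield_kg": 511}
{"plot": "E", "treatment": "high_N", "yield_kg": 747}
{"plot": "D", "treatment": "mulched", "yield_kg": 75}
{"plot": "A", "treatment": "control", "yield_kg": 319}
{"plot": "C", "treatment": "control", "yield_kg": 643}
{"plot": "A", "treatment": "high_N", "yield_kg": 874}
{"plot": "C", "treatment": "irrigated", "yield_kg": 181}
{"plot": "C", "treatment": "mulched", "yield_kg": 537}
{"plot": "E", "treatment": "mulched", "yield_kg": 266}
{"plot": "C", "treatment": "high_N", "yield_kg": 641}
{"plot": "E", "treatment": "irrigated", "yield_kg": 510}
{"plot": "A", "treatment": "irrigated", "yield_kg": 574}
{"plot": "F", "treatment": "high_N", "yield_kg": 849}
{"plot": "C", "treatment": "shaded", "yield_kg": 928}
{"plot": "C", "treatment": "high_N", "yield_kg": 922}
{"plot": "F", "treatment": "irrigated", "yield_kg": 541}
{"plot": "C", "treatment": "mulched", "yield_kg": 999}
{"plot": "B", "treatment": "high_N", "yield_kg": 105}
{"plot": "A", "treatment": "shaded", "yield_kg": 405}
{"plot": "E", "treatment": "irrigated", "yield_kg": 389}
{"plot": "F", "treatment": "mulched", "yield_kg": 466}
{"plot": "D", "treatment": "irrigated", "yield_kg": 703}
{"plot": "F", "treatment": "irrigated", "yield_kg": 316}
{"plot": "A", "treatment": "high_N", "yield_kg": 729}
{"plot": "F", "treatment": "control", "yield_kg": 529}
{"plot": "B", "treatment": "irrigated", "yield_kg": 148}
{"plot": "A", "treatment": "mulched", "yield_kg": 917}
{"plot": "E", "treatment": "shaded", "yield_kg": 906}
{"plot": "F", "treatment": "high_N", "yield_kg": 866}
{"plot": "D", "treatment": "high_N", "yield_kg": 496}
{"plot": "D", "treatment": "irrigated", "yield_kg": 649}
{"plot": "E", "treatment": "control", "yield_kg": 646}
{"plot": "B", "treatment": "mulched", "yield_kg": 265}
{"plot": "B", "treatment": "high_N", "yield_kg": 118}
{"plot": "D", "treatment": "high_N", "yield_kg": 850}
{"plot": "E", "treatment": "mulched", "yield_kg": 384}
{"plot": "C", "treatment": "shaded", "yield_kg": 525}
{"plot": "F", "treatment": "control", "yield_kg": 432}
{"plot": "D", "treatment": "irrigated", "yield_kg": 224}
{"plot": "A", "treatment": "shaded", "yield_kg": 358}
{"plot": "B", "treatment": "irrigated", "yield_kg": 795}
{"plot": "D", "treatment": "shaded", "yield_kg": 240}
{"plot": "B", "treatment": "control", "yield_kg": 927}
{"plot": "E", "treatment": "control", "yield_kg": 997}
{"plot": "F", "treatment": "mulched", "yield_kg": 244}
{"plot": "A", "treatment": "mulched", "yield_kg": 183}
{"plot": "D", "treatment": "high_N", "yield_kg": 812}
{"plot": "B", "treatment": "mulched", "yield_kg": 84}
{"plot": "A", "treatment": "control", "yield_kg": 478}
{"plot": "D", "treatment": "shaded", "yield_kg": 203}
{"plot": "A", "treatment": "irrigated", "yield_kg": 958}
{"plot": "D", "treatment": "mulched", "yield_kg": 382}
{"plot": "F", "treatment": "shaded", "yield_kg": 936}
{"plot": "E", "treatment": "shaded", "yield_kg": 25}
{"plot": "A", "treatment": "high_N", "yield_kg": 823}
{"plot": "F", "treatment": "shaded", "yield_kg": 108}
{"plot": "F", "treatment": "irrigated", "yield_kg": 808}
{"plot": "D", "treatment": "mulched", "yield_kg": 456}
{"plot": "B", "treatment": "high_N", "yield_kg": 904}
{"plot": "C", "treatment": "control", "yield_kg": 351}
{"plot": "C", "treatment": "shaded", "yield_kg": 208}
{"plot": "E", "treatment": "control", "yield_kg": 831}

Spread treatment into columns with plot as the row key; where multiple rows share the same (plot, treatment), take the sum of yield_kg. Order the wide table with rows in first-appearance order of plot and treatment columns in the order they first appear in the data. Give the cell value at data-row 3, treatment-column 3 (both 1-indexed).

1060

With rows in first-appearance order of plot, row 3 is plot=F. treatment columns in first-appearance order: shaded, high_N, control, irrigated, mulched; column 3 is control.
Long rows with plot=F, treatment=control: 99 + 529 + 432 = 1060.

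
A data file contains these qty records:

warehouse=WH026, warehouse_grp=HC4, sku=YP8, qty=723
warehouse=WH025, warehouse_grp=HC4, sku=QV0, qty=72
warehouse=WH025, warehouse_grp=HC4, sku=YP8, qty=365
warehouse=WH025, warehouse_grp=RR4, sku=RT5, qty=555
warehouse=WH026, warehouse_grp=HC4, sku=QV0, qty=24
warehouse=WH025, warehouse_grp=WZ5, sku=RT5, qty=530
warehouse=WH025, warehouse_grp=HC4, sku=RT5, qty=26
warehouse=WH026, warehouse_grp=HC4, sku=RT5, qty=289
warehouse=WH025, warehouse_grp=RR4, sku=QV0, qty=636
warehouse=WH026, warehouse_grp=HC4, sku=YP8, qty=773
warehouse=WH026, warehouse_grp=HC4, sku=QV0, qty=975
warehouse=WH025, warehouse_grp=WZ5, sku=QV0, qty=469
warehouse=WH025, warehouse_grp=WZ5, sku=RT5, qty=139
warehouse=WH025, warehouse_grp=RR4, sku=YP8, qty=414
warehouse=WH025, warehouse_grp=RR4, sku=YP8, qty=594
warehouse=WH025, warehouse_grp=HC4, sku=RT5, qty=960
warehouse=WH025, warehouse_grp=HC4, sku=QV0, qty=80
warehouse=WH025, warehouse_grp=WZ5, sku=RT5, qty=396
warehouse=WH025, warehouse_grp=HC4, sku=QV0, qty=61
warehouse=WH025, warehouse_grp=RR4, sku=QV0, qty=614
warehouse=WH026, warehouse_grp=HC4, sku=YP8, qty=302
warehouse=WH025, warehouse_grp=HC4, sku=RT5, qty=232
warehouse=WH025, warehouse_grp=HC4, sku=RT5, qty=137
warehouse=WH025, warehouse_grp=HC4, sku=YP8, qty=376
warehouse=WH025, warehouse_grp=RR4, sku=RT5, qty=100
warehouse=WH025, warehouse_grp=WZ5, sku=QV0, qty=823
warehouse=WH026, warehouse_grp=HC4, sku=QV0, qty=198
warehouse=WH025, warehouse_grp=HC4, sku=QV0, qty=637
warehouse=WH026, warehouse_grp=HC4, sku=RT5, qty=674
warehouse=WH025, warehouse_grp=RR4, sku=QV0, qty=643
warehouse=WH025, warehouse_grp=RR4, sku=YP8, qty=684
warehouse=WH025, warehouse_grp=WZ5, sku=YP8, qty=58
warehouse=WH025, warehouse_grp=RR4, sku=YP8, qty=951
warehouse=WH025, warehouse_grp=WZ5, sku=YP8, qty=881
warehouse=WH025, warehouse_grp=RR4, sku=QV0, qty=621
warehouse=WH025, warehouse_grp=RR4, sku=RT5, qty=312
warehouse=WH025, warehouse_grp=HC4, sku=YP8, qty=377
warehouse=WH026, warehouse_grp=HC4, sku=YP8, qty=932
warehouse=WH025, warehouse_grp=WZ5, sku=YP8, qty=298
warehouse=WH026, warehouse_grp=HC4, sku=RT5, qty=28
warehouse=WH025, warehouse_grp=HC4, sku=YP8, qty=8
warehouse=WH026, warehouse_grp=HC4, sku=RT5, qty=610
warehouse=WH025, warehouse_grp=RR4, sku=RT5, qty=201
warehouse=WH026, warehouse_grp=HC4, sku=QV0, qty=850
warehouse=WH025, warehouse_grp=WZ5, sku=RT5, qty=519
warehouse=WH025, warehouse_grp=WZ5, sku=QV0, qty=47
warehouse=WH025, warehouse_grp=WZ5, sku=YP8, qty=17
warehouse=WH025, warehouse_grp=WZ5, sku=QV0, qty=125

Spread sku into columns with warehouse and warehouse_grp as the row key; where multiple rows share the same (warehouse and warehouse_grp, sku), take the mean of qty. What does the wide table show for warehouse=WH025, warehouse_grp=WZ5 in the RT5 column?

396

Rows with warehouse=WH025, warehouse_grp=WZ5 and sku=RT5: qty values are 530, 139, 396, 519.
(530 + 139 + 396 + 519) / 4 = 396.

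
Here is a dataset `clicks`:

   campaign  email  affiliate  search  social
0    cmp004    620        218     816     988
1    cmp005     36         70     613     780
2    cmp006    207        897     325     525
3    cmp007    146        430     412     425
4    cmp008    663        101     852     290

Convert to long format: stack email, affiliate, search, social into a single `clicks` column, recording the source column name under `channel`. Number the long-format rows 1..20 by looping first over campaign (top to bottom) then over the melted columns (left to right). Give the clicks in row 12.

20 rows total (5 × 4). Row 12: index ⌊(12-1)/4⌋ = 2 into campaign → cmp006; (12-1) mod 4 = 3 into the melted columns → social.
So row 12 is (cmp006, social, 525); clicks = 525.

525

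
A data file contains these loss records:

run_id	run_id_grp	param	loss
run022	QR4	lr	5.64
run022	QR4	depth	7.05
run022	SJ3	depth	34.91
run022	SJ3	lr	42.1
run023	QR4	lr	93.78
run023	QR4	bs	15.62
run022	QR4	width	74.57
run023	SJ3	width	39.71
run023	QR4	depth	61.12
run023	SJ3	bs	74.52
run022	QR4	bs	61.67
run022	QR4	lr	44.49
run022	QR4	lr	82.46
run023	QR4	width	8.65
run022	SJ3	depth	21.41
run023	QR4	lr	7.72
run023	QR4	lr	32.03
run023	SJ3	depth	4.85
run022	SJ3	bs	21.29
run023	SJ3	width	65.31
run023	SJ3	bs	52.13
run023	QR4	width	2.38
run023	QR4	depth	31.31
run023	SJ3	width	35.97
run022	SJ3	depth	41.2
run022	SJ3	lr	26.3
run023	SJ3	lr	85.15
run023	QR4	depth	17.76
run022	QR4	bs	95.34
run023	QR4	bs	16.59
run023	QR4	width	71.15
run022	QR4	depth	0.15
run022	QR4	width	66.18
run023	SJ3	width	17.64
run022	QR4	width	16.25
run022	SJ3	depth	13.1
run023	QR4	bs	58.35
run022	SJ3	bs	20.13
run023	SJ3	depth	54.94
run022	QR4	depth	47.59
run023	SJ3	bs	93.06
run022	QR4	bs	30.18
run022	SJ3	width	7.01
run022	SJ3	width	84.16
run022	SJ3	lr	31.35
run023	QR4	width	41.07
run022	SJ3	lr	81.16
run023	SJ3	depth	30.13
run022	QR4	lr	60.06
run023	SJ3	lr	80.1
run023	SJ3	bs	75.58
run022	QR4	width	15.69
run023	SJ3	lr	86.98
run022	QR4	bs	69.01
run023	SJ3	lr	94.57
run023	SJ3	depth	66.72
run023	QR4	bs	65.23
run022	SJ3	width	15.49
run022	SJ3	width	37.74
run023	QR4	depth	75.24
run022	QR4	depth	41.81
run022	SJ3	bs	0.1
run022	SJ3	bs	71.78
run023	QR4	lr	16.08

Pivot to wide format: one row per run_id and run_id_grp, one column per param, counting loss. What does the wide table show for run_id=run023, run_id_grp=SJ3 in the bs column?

4

Rows with run_id=run023, run_id_grp=SJ3 and param=bs: loss values are 74.52, 52.13, 93.06, 75.58.
4 rows match — count = 4.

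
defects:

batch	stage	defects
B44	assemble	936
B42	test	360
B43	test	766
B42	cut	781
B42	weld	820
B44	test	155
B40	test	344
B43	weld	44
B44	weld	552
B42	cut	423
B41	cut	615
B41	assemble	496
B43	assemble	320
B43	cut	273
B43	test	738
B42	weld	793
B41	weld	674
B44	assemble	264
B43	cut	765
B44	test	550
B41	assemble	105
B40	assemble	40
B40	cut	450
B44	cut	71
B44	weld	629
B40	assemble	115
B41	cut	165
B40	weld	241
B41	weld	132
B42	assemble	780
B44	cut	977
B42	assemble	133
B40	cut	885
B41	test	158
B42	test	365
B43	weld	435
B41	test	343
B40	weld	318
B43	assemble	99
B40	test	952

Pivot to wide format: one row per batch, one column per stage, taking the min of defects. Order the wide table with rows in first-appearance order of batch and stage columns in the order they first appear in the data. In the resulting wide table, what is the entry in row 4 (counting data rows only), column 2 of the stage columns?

With rows in first-appearance order of batch, row 4 is batch=B40. stage columns in first-appearance order: assemble, test, cut, weld; column 2 is test.
Long rows with batch=B40, stage=test: min(344, 952) = 344.

344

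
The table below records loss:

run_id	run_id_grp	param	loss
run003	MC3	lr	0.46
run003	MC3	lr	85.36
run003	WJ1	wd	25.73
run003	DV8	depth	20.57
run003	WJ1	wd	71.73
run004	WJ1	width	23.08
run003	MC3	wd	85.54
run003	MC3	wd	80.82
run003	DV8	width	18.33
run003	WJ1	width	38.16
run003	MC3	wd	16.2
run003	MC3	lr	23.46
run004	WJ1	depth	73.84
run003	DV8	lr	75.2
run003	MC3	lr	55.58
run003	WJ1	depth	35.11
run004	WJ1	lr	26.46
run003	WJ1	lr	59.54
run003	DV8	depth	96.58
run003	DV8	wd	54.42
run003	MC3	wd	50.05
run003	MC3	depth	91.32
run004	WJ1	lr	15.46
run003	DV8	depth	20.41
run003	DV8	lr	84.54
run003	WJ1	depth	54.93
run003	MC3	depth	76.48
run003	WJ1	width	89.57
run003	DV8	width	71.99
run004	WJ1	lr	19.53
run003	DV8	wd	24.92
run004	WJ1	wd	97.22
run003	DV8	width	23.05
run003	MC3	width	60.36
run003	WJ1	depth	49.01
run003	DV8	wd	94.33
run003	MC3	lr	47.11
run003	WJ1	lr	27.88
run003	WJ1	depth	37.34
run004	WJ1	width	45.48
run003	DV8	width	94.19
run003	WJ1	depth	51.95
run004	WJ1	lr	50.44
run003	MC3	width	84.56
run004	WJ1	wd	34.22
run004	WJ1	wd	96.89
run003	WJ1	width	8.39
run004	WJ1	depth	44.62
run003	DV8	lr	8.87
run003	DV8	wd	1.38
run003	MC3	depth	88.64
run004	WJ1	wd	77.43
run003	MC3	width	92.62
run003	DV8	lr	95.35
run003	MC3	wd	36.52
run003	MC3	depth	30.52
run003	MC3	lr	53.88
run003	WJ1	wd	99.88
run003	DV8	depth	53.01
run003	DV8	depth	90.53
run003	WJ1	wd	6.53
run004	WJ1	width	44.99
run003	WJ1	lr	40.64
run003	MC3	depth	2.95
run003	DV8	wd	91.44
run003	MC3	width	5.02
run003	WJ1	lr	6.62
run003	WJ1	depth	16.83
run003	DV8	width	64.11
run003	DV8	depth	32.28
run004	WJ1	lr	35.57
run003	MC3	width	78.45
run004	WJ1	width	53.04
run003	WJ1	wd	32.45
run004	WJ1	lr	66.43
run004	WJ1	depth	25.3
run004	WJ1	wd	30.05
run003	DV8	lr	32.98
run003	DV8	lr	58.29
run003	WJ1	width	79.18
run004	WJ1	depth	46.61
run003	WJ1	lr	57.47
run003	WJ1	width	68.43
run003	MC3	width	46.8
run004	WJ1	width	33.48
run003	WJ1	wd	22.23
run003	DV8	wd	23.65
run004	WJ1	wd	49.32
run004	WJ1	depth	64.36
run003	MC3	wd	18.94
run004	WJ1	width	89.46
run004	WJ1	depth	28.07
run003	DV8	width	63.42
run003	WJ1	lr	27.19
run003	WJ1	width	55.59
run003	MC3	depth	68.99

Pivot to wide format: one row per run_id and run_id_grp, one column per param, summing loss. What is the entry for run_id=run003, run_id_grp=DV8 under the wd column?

Rows with run_id=run003, run_id_grp=DV8 and param=wd: loss values are 54.42, 24.92, 94.33, 1.38, 91.44, 23.65.
54.42 + 24.92 + 94.33 + 1.38 + 91.44 + 23.65 = 290.14.

290.14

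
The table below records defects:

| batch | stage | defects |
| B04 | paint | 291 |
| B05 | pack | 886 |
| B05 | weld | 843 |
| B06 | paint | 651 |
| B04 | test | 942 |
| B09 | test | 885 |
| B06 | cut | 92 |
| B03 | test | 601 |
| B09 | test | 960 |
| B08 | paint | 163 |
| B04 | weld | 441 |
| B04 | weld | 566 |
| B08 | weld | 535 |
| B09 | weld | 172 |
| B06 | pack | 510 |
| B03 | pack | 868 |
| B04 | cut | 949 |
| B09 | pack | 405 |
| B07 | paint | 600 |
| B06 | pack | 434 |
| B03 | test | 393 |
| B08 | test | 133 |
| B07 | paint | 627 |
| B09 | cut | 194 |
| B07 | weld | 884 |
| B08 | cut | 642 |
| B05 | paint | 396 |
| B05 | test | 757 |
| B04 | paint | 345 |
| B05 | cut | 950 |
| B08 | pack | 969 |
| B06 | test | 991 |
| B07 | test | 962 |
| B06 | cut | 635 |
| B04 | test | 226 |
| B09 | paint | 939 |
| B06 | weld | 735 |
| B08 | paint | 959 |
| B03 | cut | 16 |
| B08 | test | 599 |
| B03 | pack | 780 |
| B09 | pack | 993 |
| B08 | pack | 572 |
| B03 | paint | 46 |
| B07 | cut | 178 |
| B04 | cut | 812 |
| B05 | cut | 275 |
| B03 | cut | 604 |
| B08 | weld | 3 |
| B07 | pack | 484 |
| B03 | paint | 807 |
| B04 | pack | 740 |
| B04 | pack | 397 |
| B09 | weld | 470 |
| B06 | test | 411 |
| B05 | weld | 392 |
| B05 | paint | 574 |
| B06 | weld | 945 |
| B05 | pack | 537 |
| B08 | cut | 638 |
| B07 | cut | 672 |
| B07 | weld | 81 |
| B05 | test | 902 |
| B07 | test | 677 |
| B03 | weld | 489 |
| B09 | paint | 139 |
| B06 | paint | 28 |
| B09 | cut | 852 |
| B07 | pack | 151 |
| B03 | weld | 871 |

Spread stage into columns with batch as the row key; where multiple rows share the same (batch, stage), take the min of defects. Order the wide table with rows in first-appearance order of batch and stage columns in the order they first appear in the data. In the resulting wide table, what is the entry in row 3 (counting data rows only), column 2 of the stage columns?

With rows in first-appearance order of batch, row 3 is batch=B06. stage columns in first-appearance order: paint, pack, weld, test, cut; column 2 is pack.
Long rows with batch=B06, stage=pack: min(510, 434) = 434.

434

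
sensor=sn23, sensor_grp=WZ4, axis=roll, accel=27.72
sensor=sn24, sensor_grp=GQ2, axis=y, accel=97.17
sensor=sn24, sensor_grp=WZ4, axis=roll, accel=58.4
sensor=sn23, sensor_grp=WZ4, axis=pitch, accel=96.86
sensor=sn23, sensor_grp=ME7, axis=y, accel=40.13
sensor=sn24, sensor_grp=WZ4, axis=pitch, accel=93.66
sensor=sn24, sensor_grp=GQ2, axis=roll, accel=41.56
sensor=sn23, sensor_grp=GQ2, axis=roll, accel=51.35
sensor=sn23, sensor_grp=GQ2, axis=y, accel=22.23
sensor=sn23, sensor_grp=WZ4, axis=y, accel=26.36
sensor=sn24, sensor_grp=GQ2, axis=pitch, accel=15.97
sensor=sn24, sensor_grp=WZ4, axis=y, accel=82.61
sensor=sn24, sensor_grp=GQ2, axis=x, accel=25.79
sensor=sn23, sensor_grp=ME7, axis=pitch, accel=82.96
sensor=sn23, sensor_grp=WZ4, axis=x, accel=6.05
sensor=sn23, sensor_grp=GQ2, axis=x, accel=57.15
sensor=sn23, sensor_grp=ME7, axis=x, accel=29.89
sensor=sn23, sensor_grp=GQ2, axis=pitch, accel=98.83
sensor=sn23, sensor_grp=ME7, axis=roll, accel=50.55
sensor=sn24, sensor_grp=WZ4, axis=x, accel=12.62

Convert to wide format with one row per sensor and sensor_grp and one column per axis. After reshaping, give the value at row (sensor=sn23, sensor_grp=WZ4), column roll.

27.72

Wide layout: rows indexed by sensor and sensor_grp, columns are the 4 distinct axis values (roll, y, pitch, x).
Cell (sensor=sn23, sensor_grp=WZ4, axis=roll) draws from the long row where sensor=sn23, sensor_grp=WZ4 and axis=roll, which has accel=27.72.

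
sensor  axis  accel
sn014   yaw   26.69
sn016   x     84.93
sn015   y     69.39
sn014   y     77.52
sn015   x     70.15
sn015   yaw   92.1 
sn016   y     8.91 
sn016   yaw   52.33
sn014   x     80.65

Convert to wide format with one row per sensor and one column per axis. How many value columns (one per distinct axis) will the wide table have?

3

3 distinct axis values: y, yaw, x.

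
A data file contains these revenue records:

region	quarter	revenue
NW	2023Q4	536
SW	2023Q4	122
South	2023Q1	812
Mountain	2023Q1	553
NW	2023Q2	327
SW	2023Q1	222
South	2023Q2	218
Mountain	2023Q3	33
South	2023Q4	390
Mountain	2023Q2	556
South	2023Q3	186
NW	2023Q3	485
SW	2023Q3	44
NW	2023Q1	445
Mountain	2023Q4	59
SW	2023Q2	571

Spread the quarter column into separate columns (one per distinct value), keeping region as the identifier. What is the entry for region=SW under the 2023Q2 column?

Wide layout: rows indexed by region, columns are the 4 distinct quarter values (2023Q4, 2023Q1, 2023Q2, 2023Q3).
Cell (region=SW, quarter=2023Q2) draws from the long row where region=SW and quarter=2023Q2, which has revenue=571.

571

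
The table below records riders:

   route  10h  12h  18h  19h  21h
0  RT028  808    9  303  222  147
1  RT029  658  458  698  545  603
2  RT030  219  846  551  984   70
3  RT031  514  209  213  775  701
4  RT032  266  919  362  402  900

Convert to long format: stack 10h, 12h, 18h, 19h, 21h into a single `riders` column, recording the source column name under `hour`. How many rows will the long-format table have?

5 route values × 5 melted columns = 25 rows.

25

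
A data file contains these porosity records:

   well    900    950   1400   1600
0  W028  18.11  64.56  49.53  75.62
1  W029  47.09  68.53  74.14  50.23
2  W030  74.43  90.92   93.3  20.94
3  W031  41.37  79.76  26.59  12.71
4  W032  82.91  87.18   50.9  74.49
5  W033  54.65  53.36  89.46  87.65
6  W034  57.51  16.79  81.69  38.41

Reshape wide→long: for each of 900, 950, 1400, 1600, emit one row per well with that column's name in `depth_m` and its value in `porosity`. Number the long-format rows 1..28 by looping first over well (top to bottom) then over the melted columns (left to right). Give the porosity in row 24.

87.65

28 rows total (7 × 4). Row 24: index ⌊(24-1)/4⌋ = 5 into well → W033; (24-1) mod 4 = 3 into the melted columns → 1600.
So row 24 is (W033, 1600, 87.65); porosity = 87.65.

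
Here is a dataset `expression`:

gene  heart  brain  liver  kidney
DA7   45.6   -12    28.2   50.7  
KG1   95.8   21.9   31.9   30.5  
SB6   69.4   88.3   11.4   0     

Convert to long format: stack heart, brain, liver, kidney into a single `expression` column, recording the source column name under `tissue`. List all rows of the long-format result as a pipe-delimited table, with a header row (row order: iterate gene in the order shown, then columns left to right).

| gene | tissue | expression |
| DA7 | heart | 45.6 |
| DA7 | brain | -12 |
| DA7 | liver | 28.2 |
| DA7 | kidney | 50.7 |
| KG1 | heart | 95.8 |
| KG1 | brain | 21.9 |
| KG1 | liver | 31.9 |
| KG1 | kidney | 30.5 |
| SB6 | heart | 69.4 |
| SB6 | brain | 88.3 |
| SB6 | liver | 11.4 |
| SB6 | kidney | 0 |

Each (gene, column) pair becomes one row: 3 × 4 = 12 rows.
For example, (DA7, heart) → expression=45.6.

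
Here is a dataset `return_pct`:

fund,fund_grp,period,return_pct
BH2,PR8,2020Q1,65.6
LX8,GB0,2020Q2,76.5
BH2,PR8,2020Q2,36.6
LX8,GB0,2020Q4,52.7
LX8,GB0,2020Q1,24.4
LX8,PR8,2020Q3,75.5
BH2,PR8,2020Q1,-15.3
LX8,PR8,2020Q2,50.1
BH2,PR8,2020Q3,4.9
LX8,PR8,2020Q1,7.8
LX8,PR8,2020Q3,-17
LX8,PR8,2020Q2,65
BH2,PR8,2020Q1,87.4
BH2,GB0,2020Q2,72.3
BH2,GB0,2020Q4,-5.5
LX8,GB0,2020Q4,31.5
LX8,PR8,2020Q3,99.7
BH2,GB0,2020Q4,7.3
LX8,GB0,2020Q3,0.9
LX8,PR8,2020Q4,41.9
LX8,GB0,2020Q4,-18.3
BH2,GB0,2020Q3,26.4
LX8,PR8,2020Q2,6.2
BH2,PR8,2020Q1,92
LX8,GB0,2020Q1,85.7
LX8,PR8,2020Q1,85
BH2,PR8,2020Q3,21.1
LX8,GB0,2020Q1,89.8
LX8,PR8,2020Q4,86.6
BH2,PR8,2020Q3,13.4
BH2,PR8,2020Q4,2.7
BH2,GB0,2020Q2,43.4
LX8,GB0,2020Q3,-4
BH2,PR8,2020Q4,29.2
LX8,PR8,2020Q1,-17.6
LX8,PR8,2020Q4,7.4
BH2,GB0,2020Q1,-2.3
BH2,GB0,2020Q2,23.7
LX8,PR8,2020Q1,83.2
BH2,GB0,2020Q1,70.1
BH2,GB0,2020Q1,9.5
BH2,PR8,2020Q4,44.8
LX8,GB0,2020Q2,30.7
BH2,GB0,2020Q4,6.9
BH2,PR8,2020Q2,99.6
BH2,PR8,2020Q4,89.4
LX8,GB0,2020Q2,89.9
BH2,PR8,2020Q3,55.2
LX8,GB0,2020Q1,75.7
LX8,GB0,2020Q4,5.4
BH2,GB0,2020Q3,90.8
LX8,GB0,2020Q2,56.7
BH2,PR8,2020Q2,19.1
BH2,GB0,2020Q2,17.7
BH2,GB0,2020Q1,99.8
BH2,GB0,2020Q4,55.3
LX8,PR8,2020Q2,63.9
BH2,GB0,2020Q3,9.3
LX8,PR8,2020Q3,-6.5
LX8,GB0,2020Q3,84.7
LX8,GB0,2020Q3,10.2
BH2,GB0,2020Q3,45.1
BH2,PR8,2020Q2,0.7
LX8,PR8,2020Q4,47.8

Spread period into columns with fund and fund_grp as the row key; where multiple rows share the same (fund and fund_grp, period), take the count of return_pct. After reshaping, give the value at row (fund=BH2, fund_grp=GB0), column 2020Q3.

4

Rows with fund=BH2, fund_grp=GB0 and period=2020Q3: return_pct values are 26.4, 90.8, 9.3, 45.1.
4 rows match — count = 4.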